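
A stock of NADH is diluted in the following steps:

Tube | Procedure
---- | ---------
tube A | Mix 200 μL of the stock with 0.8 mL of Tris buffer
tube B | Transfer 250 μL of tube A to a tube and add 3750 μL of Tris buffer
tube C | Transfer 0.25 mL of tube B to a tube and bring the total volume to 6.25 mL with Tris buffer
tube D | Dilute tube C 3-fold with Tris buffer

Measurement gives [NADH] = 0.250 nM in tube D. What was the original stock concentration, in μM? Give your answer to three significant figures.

Step 1: 200 μL + 0.8 mL = 1000 μL total → factor 1000/200 = 5
Step 2: 250 μL + 3750 μL = 4000 μL total → factor 4000/250 = 16
Step 3: 0.25 mL brought to 6.25 mL → factor 6.25/0.25 = 25
Step 4: 3-fold → factor 3
Overall dilution factor = 5 × 16 × 25 × 3 = 6000
Stock = 0.250 nM × 6000 = 1500 nM = 1.50 μM

1.50 μM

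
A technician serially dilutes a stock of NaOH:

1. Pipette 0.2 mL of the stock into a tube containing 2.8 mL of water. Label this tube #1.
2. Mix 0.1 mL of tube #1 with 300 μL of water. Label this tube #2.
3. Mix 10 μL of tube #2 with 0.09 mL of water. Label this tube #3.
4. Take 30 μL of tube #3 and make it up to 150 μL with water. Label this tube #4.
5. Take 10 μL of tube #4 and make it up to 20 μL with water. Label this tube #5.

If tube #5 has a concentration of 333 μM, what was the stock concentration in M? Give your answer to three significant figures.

2.00 M

Step 1: 0.2 mL + 2.8 mL = 3 mL total → factor 3/0.2 = 15
Step 2: 0.1 mL + 300 μL = 0.4 mL total → factor 0.4/0.1 = 4
Step 3: 10 μL + 0.09 mL = 100 μL total → factor 100/10 = 10
Step 4: 30 μL brought to 150 μL → factor 150/30 = 5
Step 5: 10 μL brought to 20 μL → factor 20/10 = 2
Overall dilution factor = 15 × 4 × 10 × 5 × 2 = 6000
Stock = 333 μM × 6000 = 1.998 × 10^6 μM = 2.00 M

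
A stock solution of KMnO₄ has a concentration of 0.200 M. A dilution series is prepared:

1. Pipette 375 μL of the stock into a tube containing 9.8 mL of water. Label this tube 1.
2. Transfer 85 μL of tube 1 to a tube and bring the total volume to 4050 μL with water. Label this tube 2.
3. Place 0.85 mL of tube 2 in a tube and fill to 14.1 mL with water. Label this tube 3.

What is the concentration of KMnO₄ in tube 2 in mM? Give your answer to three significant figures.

Step 1: 375 μL + 9.8 mL = 10175 μL total → factor 10175/375 = 27.133
Step 2: 85 μL brought to 4050 μL → factor 4050/85 = 47.647
Dilution factor through tube 2 = 27.133 × 47.647 = 1292.8
[tube 2] = 0.200 M / 1292.8 = 0.0001547 M = 0.155 mM

0.155 mM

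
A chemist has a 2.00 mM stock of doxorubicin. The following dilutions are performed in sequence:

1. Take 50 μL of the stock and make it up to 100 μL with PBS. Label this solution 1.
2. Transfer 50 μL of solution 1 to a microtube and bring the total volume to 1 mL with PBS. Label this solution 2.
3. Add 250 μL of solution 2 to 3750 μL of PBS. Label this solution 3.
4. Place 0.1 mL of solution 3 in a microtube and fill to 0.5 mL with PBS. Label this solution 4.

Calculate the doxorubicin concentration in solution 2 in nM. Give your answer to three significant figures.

Step 1: 50 μL brought to 100 μL → factor 100/50 = 2
Step 2: 50 μL brought to 1 mL → factor 1000/50 = 20
Dilution factor through solution 2 = 2 × 20 = 40
[solution 2] = 2.00 mM / 40 = 0.05000 mM = 5.00 × 10^4 nM

5.00 × 10^4 nM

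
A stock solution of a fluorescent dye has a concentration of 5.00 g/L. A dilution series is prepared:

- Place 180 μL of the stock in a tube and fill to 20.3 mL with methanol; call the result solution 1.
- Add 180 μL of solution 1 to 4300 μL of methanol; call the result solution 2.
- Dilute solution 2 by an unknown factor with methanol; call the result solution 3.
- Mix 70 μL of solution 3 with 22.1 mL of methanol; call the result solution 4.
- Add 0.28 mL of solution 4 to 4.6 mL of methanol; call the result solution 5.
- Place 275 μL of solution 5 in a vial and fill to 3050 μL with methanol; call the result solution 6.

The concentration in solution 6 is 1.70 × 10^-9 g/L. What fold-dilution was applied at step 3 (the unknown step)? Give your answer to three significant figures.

17.1-fold

Step 1: 180 μL brought to 20.3 mL → factor 20300/180 = 112.78
Step 2: 180 μL + 4300 μL = 4480 μL total → factor 4480/180 = 24.889
Step 3: unknown factor x
Step 4: 70 μL + 22.1 mL = 22170 μL total → factor 22170/70 = 316.71
Step 5: 0.28 mL + 4.6 mL = 4.88 mL total → factor 4.88/0.28 = 17.429
Step 6: 275 μL brought to 3050 μL → factor 3050/275 = 11.091
Product of known-step factors = 1.7184 × 10^8
Overall factor = 5.00 g/L / (1.70 × 10^-9 g/L) = 2.9412 × 10^9
x = 2.9412 × 10^9 / 1.7184 × 10^8 = 17.1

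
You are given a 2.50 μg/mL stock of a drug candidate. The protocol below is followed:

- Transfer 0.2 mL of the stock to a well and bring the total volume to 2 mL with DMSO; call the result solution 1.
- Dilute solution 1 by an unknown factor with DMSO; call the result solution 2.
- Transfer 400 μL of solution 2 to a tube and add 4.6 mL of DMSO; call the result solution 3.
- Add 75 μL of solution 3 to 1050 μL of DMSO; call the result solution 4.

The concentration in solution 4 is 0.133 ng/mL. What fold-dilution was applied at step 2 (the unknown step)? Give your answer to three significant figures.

10.0-fold

Step 1: 0.2 mL brought to 2 mL → factor 2/0.2 = 10
Step 2: unknown factor x
Step 3: 400 μL + 4.6 mL = 5000 μL total → factor 5000/400 = 12.5
Step 4: 75 μL + 1050 μL = 1125 μL total → factor 1125/75 = 15
Product of known-step factors = 1875
Overall factor = 2.50 μg/mL / (0.133 ng/mL) = 18797
x = 18797 / 1875 = 10.0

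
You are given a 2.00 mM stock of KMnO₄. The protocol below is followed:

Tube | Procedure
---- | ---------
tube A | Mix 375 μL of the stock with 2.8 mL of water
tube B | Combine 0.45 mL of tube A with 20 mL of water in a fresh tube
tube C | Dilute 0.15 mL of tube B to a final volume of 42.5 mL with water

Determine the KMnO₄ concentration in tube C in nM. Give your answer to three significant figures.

Step 1: 375 μL + 2.8 mL = 3175 μL total → factor 3175/375 = 8.4667
Step 2: 0.45 mL + 20 mL = 20.45 mL total → factor 20.45/0.45 = 45.444
Step 3: 0.15 mL brought to 42.5 mL → factor 42.5/0.15 = 283.33
Overall dilution factor = 8.4667 × 45.444 × 283.33 = 1.0902 × 10^5
Final = 2.00 mM / 1.0902 × 10^5 = 1.835 × 10^-5 mM = 18.3 nM

18.3 nM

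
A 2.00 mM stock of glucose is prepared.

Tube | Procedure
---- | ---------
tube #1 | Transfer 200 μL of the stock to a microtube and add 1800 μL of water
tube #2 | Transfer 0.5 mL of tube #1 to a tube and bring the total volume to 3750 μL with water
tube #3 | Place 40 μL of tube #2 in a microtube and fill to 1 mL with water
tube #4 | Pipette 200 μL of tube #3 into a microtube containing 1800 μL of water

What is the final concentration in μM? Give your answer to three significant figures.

0.107 μM

Step 1: 200 μL + 1800 μL = 2000 μL total → factor 2000/200 = 10
Step 2: 0.5 mL brought to 3750 μL → factor 3.75/0.5 = 7.5
Step 3: 40 μL brought to 1 mL → factor 1000/40 = 25
Step 4: 200 μL + 1800 μL = 2000 μL total → factor 2000/200 = 10
Overall dilution factor = 10 × 7.5 × 25 × 10 = 18750
Final = 2.00 mM / 18750 = 0.0001067 mM = 0.107 μM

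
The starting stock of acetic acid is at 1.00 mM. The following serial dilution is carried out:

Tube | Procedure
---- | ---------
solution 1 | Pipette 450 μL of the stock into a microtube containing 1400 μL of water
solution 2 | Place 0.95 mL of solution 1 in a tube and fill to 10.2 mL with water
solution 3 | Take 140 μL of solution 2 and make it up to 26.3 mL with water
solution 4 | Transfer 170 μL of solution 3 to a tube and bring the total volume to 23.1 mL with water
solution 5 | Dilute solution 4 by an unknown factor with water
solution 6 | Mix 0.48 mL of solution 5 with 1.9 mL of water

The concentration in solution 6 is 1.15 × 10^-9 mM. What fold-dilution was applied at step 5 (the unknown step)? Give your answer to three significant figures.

156-fold

Step 1: 450 μL + 1400 μL = 1850 μL total → factor 1850/450 = 4.1111
Step 2: 0.95 mL brought to 10.2 mL → factor 10.2/0.95 = 10.737
Step 3: 140 μL brought to 26.3 mL → factor 26300/140 = 187.86
Step 4: 170 μL brought to 23.1 mL → factor 23100/170 = 135.88
Step 5: unknown factor x
Step 6: 0.48 mL + 1.9 mL = 2.38 mL total → factor 2.38/0.48 = 4.9583
Product of known-step factors = 5.5868 × 10^6
Overall factor = 1.00 mM / (1.15 × 10^-9 mM) = 8.6957 × 10^8
x = 8.6957 × 10^8 / 5.5868 × 10^6 = 156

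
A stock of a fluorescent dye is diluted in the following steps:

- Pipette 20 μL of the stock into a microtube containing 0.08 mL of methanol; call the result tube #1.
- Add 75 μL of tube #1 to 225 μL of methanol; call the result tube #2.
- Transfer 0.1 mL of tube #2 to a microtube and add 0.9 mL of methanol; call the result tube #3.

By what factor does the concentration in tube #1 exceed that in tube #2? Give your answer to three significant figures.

4.00

Step 1: 20 μL + 0.08 mL = 100 μL total → factor 100/20 = 5
Step 2: 75 μL + 225 μL = 300 μL total → factor 300/75 = 4
Dilution factor to tube #1 = 5; to tube #2 = 20
[tube #1]/[tube #2] = (factor to tube #2)/(factor to tube #1) = 20/5 = 4.00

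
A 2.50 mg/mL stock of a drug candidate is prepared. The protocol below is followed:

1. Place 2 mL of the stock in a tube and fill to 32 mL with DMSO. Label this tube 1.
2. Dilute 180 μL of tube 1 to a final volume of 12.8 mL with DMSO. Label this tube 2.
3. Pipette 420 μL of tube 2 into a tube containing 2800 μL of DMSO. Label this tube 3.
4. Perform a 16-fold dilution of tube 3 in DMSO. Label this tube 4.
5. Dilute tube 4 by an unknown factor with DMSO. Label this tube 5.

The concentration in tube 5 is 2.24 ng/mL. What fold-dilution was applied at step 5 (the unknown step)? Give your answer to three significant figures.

8.00-fold

Step 1: 2 mL brought to 32 mL → factor 32/2 = 16
Step 2: 180 μL brought to 12.8 mL → factor 12800/180 = 71.111
Step 3: 420 μL + 2800 μL = 3220 μL total → factor 3220/420 = 7.6667
Step 4: 16-fold → factor 16
Step 5: unknown factor x
Product of known-step factors = 1.3957 × 10^5
Overall factor = 2.50 mg/mL / (2.24 ng/mL) = 1.1161 × 10^6
x = 1.1161 × 10^6 / 1.3957 × 10^5 = 8.00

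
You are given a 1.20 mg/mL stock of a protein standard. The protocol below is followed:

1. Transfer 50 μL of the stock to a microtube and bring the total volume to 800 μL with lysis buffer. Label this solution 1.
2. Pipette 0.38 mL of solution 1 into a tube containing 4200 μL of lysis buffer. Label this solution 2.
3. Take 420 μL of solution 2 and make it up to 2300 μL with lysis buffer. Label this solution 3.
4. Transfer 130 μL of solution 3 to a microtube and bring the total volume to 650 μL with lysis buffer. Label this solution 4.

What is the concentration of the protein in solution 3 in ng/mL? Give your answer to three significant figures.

1.14 × 10^3 ng/mL

Step 1: 50 μL brought to 800 μL → factor 800/50 = 16
Step 2: 0.38 mL + 4200 μL = 4.58 mL total → factor 4.58/0.38 = 12.053
Step 3: 420 μL brought to 2300 μL → factor 2300/420 = 5.4762
Dilution factor through solution 3 = 16 × 12.053 × 5.4762 = 1056
[solution 3] = 1.20 mg/mL / 1056 = 0.001136 mg/mL = 1.14 × 10^3 ng/mL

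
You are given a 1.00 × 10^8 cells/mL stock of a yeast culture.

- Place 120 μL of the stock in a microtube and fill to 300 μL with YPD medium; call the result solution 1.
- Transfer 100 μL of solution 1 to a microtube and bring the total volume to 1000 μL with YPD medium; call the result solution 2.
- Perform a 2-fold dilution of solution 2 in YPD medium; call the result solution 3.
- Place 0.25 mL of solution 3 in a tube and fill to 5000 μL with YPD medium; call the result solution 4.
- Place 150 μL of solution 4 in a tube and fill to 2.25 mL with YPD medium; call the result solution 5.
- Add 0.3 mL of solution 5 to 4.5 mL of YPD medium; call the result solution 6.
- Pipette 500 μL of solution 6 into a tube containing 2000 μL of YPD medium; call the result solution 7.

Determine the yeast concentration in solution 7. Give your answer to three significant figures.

83.3 cells/mL

Step 1: 120 μL brought to 300 μL → factor 300/120 = 2.5
Step 2: 100 μL brought to 1000 μL → factor 1000/100 = 10
Step 3: 2-fold → factor 2
Step 4: 0.25 mL brought to 5000 μL → factor 5/0.25 = 20
Step 5: 150 μL brought to 2.25 mL → factor 2250/150 = 15
Step 6: 0.3 mL + 4.5 mL = 4.8 mL total → factor 4.8/0.3 = 16
Step 7: 500 μL + 2000 μL = 2500 μL total → factor 2500/500 = 5
Overall dilution factor = 2.5 × 10 × 2 × 20 × 15 × 16 × 5 = 1.2 × 10^6
Final = 1.00 × 10^8 cells/mL / 1.2 × 10^6 = 83.3 cells/mL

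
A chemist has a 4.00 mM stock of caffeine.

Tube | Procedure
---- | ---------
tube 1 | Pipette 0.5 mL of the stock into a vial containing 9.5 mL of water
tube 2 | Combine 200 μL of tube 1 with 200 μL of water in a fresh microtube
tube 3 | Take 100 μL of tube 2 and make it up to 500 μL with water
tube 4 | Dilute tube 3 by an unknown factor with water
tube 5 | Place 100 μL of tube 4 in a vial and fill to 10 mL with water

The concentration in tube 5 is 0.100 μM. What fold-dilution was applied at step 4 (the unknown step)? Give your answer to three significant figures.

2.00-fold

Step 1: 0.5 mL + 9.5 mL = 10 mL total → factor 10/0.5 = 20
Step 2: 200 μL + 200 μL = 400 μL total → factor 400/200 = 2
Step 3: 100 μL brought to 500 μL → factor 500/100 = 5
Step 4: unknown factor x
Step 5: 100 μL brought to 10 mL → factor 10000/100 = 100
Product of known-step factors = 20000
Overall factor = 4.00 mM / (0.100 μM) = 40000
x = 40000 / 20000 = 2.00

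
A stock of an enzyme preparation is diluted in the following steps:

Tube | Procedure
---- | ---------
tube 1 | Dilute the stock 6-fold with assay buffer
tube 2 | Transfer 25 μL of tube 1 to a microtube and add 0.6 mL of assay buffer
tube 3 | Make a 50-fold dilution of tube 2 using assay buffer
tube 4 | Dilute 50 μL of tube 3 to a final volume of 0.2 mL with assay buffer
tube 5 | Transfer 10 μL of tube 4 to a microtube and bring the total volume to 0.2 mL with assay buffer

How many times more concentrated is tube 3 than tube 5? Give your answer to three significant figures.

80.0

Step 1: 6-fold → factor 6
Step 2: 25 μL + 0.6 mL = 625 μL total → factor 625/25 = 25
Step 3: 50-fold → factor 50
Step 4: 50 μL brought to 0.2 mL → factor 200/50 = 4
Step 5: 10 μL brought to 0.2 mL → factor 200/10 = 20
Dilution factor to tube 3 = 7500; to tube 5 = 6 × 10^5
[tube 3]/[tube 5] = (factor to tube 5)/(factor to tube 3) = 6 × 10^5/7500 = 80.0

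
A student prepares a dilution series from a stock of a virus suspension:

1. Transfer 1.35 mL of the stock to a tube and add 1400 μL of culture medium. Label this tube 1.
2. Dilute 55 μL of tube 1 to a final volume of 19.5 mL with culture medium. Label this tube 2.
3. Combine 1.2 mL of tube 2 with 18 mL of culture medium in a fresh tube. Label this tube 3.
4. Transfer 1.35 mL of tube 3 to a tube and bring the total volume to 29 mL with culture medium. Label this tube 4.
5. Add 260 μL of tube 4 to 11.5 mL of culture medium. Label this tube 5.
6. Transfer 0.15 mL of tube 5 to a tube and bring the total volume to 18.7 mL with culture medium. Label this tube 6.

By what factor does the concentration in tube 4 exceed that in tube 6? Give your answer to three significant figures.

Step 1: 1.35 mL + 1400 μL = 2.75 mL total → factor 2.75/1.35 = 2.037
Step 2: 55 μL brought to 19.5 mL → factor 19500/55 = 354.55
Step 3: 1.2 mL + 18 mL = 19.2 mL total → factor 19.2/1.2 = 16
Step 4: 1.35 mL brought to 29 mL → factor 29/1.35 = 21.481
Step 5: 260 μL + 11.5 mL = 11760 μL total → factor 11760/260 = 45.231
Step 6: 0.15 mL brought to 18.7 mL → factor 18.7/0.15 = 124.67
Dilution factor to tube 4 = 2.4823 × 10^5; to tube 6 = 1.3997 × 10^9
[tube 4]/[tube 6] = (factor to tube 6)/(factor to tube 4) = 1.3997 × 10^9/2.4823 × 10^5 = 5.64 × 10^3

5.64 × 10^3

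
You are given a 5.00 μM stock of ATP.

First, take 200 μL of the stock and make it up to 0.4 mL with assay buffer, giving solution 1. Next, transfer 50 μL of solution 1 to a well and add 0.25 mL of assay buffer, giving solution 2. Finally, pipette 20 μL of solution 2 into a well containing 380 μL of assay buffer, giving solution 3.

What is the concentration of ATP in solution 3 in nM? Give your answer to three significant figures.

20.8 nM

Step 1: 200 μL brought to 0.4 mL → factor 400/200 = 2
Step 2: 50 μL + 0.25 mL = 300 μL total → factor 300/50 = 6
Step 3: 20 μL + 380 μL = 400 μL total → factor 400/20 = 20
Overall dilution factor = 2 × 6 × 20 = 240
Final = 5.00 μM / 240 = 0.02083 μM = 20.8 nM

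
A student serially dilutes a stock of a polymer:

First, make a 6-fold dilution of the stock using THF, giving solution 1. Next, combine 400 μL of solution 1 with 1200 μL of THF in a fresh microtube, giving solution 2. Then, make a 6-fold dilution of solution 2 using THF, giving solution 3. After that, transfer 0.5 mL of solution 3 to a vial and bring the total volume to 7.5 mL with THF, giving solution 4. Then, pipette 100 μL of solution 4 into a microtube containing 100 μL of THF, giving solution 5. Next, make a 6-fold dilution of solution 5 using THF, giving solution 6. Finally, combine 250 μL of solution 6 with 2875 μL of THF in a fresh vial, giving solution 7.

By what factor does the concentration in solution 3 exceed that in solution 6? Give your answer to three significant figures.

Step 1: 6-fold → factor 6
Step 2: 400 μL + 1200 μL = 1600 μL total → factor 1600/400 = 4
Step 3: 6-fold → factor 6
Step 4: 0.5 mL brought to 7.5 mL → factor 7.5/0.5 = 15
Step 5: 100 μL + 100 μL = 200 μL total → factor 200/100 = 2
Step 6: 6-fold → factor 6
Dilution factor to solution 3 = 144; to solution 6 = 25920
[solution 3]/[solution 6] = (factor to solution 6)/(factor to solution 3) = 25920/144 = 180

180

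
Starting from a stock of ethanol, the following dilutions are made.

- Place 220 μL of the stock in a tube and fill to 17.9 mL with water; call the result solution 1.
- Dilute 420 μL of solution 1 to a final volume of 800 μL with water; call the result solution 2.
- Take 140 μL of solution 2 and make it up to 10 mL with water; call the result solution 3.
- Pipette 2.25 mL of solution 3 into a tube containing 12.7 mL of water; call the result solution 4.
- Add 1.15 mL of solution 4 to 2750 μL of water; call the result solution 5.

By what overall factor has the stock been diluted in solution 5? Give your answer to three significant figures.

2.49 × 10^5

Step 1: 220 μL brought to 17.9 mL → factor 17900/220 = 81.364
Step 2: 420 μL brought to 800 μL → factor 800/420 = 1.9048
Step 3: 140 μL brought to 10 mL → factor 10000/140 = 71.429
Step 4: 2.25 mL + 12.7 mL = 14.95 mL total → factor 14.95/2.25 = 6.6444
Step 5: 1.15 mL + 2750 μL = 3.9 mL total → factor 3.9/1.15 = 3.3913
Overall dilution factor = 81.364 × 1.9048 × 71.429 × 6.6444 × 3.3913 = 2.4944 × 10^5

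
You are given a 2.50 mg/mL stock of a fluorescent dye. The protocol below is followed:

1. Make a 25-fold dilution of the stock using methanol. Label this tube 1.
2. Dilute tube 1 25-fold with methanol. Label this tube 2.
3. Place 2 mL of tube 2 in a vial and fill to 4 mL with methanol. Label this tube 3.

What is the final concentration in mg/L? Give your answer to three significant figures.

Step 1: 25-fold → factor 25
Step 2: 25-fold → factor 25
Step 3: 2 mL brought to 4 mL → factor 4/2 = 2
Overall dilution factor = 25 × 25 × 2 = 1250
Final = 2.50 mg/mL / 1250 = 0.002000 mg/mL = 2.00 mg/L

2.00 mg/L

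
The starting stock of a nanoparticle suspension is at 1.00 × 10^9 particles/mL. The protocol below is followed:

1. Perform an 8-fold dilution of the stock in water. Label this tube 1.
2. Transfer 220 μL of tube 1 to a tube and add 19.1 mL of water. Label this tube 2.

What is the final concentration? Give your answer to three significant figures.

1.42 × 10^6 particles/mL

Step 1: 8-fold → factor 8
Step 2: 220 μL + 19.1 mL = 19320 μL total → factor 19320/220 = 87.818
Overall dilution factor = 8 × 87.818 = 702.55
Final = 1.00 × 10^9 particles/mL / 702.55 = 1.42 × 10^6 particles/mL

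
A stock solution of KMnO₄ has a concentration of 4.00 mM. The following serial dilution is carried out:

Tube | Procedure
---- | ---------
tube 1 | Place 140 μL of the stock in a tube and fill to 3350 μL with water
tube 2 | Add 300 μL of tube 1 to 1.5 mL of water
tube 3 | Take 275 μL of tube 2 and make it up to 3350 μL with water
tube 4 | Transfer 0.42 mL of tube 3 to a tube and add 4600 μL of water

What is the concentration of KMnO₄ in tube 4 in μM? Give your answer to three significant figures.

Step 1: 140 μL brought to 3350 μL → factor 3350/140 = 23.929
Step 2: 300 μL + 1.5 mL = 1800 μL total → factor 1800/300 = 6
Step 3: 275 μL brought to 3350 μL → factor 3350/275 = 12.182
Step 4: 0.42 mL + 4600 μL = 5.02 mL total → factor 5.02/0.42 = 11.952
Overall dilution factor = 23.929 × 6 × 12.182 × 11.952 = 20904
Final = 4.00 mM / 20904 = 0.0001913 mM = 0.191 μM

0.191 μM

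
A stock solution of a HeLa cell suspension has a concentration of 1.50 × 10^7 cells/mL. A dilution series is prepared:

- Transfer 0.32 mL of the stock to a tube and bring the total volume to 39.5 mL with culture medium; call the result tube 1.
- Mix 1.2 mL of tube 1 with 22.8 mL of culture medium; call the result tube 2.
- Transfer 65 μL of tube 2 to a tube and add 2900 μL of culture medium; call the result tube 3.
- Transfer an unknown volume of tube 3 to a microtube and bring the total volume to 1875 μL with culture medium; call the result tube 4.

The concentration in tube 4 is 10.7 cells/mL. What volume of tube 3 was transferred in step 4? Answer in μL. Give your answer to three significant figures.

Step 1: 0.32 mL brought to 39.5 mL → factor 39.5/0.32 = 123.44
Step 2: 1.2 mL + 22.8 mL = 24 mL total → factor 24/1.2 = 20
Step 3: 65 μL + 2900 μL = 2965 μL total → factor 2965/65 = 45.615
Step 4: v brought to 1875 μL → factor = 1875 μL/v
Product of known-step factors = 1.1261 × 10^5
Overall factor = 1.50 × 10^7 cells/mL / (10.7 cells/mL) = 1.4019 × 10^6
Step-4 factor = 1.4019 × 10^6 / 1.1261 × 10^5 = 12.449
v = 1875 μL / 12.449 = 151 μL

151 μL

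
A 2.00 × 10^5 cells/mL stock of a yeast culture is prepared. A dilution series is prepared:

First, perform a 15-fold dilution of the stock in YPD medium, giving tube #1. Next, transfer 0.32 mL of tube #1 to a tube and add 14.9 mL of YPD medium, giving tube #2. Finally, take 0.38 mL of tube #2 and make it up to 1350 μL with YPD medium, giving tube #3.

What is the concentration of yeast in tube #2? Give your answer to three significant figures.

Step 1: 15-fold → factor 15
Step 2: 0.32 mL + 14.9 mL = 15.22 mL total → factor 15.22/0.32 = 47.562
Dilution factor through tube #2 = 15 × 47.562 = 713.44
[tube #2] = 2.00 × 10^5 cells/mL / 713.44 = 280 cells/mL

280 cells/mL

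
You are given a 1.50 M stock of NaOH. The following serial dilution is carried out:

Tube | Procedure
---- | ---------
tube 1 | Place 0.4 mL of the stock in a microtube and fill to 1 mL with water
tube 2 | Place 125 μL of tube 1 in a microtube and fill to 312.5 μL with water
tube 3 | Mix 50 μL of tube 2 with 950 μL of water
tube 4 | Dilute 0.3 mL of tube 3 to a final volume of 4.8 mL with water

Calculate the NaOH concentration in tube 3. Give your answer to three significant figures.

0.0120 M

Step 1: 0.4 mL brought to 1 mL → factor 1/0.4 = 2.5
Step 2: 125 μL brought to 312.5 μL → factor 312.5/125 = 2.5
Step 3: 50 μL + 950 μL = 1000 μL total → factor 1000/50 = 20
Dilution factor through tube 3 = 2.5 × 2.5 × 20 = 125
[tube 3] = 1.50 M / 125 = 0.0120 M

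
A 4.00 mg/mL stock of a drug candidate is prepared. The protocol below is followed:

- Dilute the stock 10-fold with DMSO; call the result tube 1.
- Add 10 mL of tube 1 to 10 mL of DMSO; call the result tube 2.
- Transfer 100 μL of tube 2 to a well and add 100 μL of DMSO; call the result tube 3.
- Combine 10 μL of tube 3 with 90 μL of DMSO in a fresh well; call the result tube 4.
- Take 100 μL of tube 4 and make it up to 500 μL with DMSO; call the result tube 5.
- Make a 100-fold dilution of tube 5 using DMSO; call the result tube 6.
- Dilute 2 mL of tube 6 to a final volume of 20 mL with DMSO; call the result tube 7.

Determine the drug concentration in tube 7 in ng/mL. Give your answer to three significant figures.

2.00 ng/mL

Step 1: 10-fold → factor 10
Step 2: 10 mL + 10 mL = 20 mL total → factor 20/10 = 2
Step 3: 100 μL + 100 μL = 200 μL total → factor 200/100 = 2
Step 4: 10 μL + 90 μL = 100 μL total → factor 100/10 = 10
Step 5: 100 μL brought to 500 μL → factor 500/100 = 5
Step 6: 100-fold → factor 100
Step 7: 2 mL brought to 20 mL → factor 20/2 = 10
Overall dilution factor = 10 × 2 × 2 × 10 × 5 × 100 × 10 = 2 × 10^6
Final = 4.00 mg/mL / 2 × 10^6 = 2.000 × 10^-6 mg/mL = 2.00 ng/mL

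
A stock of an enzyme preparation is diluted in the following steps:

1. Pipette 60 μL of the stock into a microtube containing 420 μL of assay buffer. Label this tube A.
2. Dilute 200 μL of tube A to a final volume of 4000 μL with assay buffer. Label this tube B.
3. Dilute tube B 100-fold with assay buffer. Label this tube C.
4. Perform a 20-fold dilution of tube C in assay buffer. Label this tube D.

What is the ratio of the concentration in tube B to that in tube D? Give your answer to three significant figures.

2.00 × 10^3

Step 1: 60 μL + 420 μL = 480 μL total → factor 480/60 = 8
Step 2: 200 μL brought to 4000 μL → factor 4000/200 = 20
Step 3: 100-fold → factor 100
Step 4: 20-fold → factor 20
Dilution factor to tube B = 160; to tube D = 3.2 × 10^5
[tube B]/[tube D] = (factor to tube D)/(factor to tube B) = 3.2 × 10^5/160 = 2.00 × 10^3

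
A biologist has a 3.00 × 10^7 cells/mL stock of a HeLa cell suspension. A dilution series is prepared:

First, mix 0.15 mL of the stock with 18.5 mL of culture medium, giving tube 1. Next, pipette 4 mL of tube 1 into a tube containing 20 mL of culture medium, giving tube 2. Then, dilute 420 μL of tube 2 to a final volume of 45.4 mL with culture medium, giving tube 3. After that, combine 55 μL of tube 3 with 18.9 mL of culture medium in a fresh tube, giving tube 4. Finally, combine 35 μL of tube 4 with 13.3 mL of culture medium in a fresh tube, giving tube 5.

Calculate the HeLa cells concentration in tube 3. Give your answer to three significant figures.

Step 1: 0.15 mL + 18.5 mL = 18.65 mL total → factor 18.65/0.15 = 124.33
Step 2: 4 mL + 20 mL = 24 mL total → factor 24/4 = 6
Step 3: 420 μL brought to 45.4 mL → factor 45400/420 = 108.1
Dilution factor through tube 3 = 124.33 × 6 × 108.1 = 80639
[tube 3] = 3.00 × 10^7 cells/mL / 80639 = 372 cells/mL

372 cells/mL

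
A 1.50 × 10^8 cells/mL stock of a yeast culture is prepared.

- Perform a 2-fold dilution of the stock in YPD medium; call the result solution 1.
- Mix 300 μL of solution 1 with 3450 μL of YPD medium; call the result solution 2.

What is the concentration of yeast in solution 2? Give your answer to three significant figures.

6.00 × 10^6 cells/mL

Step 1: 2-fold → factor 2
Step 2: 300 μL + 3450 μL = 3750 μL total → factor 3750/300 = 12.5
Overall dilution factor = 2 × 12.5 = 25
Final = 1.50 × 10^8 cells/mL / 25 = 6.00 × 10^6 cells/mL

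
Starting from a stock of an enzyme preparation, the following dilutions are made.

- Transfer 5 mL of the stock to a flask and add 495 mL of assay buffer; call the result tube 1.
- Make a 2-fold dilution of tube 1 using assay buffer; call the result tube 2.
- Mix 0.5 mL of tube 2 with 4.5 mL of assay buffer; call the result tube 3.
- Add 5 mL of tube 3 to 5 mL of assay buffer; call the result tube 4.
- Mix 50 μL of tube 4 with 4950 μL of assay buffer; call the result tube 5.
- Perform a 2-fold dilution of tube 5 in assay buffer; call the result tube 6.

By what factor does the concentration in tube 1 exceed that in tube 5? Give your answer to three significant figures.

4.00 × 10^3

Step 1: 5 mL + 495 mL = 500 mL total → factor 500/5 = 100
Step 2: 2-fold → factor 2
Step 3: 0.5 mL + 4.5 mL = 5 mL total → factor 5/0.5 = 10
Step 4: 5 mL + 5 mL = 10 mL total → factor 10/5 = 2
Step 5: 50 μL + 4950 μL = 5000 μL total → factor 5000/50 = 100
Dilution factor to tube 1 = 100; to tube 5 = 4 × 10^5
[tube 1]/[tube 5] = (factor to tube 5)/(factor to tube 1) = 4 × 10^5/100 = 4.00 × 10^3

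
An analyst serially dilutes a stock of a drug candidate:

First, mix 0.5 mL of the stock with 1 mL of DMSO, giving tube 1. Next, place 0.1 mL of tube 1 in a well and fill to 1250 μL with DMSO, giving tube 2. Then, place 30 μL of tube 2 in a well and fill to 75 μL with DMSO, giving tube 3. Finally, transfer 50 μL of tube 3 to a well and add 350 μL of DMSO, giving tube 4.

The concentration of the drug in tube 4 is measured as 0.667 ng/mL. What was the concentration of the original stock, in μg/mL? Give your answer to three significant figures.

0.500 μg/mL

Step 1: 0.5 mL + 1 mL = 1.5 mL total → factor 1.5/0.5 = 3
Step 2: 0.1 mL brought to 1250 μL → factor 1.25/0.1 = 12.5
Step 3: 30 μL brought to 75 μL → factor 75/30 = 2.5
Step 4: 50 μL + 350 μL = 400 μL total → factor 400/50 = 8
Overall dilution factor = 3 × 12.5 × 2.5 × 8 = 750
Stock = 0.667 ng/mL × 750 = 500.2 ng/mL = 0.500 μg/mL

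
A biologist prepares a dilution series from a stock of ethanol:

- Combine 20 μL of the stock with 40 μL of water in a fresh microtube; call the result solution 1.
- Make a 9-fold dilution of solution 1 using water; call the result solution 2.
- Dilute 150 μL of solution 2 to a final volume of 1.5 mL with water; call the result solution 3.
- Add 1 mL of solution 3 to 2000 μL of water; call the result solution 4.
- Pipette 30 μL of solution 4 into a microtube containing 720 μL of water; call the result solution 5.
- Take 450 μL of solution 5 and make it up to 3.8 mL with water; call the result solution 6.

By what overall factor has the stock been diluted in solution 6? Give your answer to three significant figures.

1.71 × 10^5

Step 1: 20 μL + 40 μL = 60 μL total → factor 60/20 = 3
Step 2: 9-fold → factor 9
Step 3: 150 μL brought to 1.5 mL → factor 1500/150 = 10
Step 4: 1 mL + 2000 μL = 3 mL total → factor 3/1 = 3
Step 5: 30 μL + 720 μL = 750 μL total → factor 750/30 = 25
Step 6: 450 μL brought to 3.8 mL → factor 3800/450 = 8.4444
Overall dilution factor = 3 × 9 × 10 × 3 × 25 × 8.4444 = 1.71 × 10^5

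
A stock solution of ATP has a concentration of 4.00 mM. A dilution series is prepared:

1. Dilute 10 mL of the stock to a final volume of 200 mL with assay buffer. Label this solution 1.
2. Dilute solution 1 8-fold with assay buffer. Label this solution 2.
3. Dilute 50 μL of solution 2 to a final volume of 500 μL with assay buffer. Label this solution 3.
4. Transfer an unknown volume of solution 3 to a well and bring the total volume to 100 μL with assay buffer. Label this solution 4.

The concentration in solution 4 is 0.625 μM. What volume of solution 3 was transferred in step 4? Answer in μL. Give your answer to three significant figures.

Step 1: 10 mL brought to 200 mL → factor 200/10 = 20
Step 2: 8-fold → factor 8
Step 3: 50 μL brought to 500 μL → factor 500/50 = 10
Step 4: v brought to 100 μL → factor = 100 μL/v
Product of known-step factors = 1600
Overall factor = 4.00 mM / (0.625 μM) = 6400
Step-4 factor = 6400 / 1600 = 4
v = 100 μL / 4 = 25.0 μL

25.0 μL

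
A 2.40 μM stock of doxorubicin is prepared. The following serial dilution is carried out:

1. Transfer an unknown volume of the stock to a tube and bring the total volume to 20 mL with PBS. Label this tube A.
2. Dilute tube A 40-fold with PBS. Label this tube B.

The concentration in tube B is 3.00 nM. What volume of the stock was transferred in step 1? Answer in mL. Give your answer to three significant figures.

1.00 mL

Step 1: v brought to 20 mL → factor = 20 mL/v
Step 2: 40-fold → factor 40
Product of known-step factors = 40
Overall factor = 2.40 μM / (3.00 nM) = 800
Step-1 factor = 800 / 40 = 20
v = 20 mL / 20 = 1.00 mL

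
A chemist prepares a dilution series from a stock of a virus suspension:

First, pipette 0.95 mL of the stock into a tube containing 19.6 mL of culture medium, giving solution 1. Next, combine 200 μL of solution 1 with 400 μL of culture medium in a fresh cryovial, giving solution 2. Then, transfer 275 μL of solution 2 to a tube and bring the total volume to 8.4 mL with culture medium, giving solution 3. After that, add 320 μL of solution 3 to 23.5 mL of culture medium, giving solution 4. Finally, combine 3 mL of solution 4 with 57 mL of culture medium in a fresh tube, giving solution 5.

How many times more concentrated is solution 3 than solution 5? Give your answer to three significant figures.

Step 1: 0.95 mL + 19.6 mL = 20.55 mL total → factor 20.55/0.95 = 21.632
Step 2: 200 μL + 400 μL = 600 μL total → factor 600/200 = 3
Step 3: 275 μL brought to 8.4 mL → factor 8400/275 = 30.545
Step 4: 320 μL + 23.5 mL = 23820 μL total → factor 23820/320 = 74.438
Step 5: 3 mL + 57 mL = 60 mL total → factor 60/3 = 20
Dilution factor to solution 3 = 1982.2; to solution 5 = 2.9511 × 10^6
[solution 3]/[solution 5] = (factor to solution 5)/(factor to solution 3) = 2.9511 × 10^6/1982.2 = 1.49 × 10^3

1.49 × 10^3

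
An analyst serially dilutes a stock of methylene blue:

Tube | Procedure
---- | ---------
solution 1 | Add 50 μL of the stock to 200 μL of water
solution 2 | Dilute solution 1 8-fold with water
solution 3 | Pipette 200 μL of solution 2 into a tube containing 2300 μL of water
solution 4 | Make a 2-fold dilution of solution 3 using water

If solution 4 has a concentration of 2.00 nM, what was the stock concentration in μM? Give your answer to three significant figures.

Step 1: 50 μL + 200 μL = 250 μL total → factor 250/50 = 5
Step 2: 8-fold → factor 8
Step 3: 200 μL + 2300 μL = 2500 μL total → factor 2500/200 = 12.5
Step 4: 2-fold → factor 2
Overall dilution factor = 5 × 8 × 12.5 × 2 = 1000
Stock = 2.00 nM × 1000 = 2000 nM = 2.00 μM

2.00 μM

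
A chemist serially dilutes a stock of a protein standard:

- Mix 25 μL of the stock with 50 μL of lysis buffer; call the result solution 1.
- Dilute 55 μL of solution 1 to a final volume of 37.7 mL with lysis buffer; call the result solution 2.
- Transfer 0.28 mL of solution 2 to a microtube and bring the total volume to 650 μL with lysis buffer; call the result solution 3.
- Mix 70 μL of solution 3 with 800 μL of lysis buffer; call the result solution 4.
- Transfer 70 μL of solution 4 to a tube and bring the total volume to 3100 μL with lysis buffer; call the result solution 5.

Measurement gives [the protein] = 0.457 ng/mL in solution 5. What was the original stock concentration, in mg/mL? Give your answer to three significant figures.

Step 1: 25 μL + 50 μL = 75 μL total → factor 75/25 = 3
Step 2: 55 μL brought to 37.7 mL → factor 37700/55 = 685.45
Step 3: 0.28 mL brought to 650 μL → factor 0.65/0.28 = 2.3214
Step 4: 70 μL + 800 μL = 870 μL total → factor 870/70 = 12.429
Step 5: 70 μL brought to 3100 μL → factor 3100/70 = 44.286
Overall dilution factor = 3 × 685.45 × 2.3214 × 12.429 × 44.286 = 2.6275 × 10^6
Stock = 0.457 ng/mL × 2.6275 × 10^6 = 1.201 × 10^6 ng/mL = 1.20 mg/mL

1.20 mg/mL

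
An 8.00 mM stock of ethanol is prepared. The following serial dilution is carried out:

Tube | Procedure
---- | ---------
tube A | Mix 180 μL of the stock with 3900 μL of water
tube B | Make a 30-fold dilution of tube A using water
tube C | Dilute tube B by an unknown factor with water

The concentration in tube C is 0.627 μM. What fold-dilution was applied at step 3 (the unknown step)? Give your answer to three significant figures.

Step 1: 180 μL + 3900 μL = 4080 μL total → factor 4080/180 = 22.667
Step 2: 30-fold → factor 30
Step 3: unknown factor x
Product of known-step factors = 680
Overall factor = 8.00 mM / (0.627 μM) = 12759
x = 12759 / 680 = 18.8

18.8-fold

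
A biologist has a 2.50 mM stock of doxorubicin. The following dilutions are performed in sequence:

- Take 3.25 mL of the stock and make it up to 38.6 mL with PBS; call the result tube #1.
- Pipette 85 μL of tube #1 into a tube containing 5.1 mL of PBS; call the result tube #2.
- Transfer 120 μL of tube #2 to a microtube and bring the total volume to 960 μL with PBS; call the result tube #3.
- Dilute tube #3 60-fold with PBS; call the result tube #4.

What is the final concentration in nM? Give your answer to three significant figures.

Step 1: 3.25 mL brought to 38.6 mL → factor 38.6/3.25 = 11.877
Step 2: 85 μL + 5.1 mL = 5185 μL total → factor 5185/85 = 61
Step 3: 120 μL brought to 960 μL → factor 960/120 = 8
Step 4: 60-fold → factor 60
Overall dilution factor = 11.877 × 61 × 8 × 60 = 3.4776 × 10^5
Final = 2.50 mM / 3.4776 × 10^5 = 7.189 × 10^-6 mM = 7.19 nM

7.19 nM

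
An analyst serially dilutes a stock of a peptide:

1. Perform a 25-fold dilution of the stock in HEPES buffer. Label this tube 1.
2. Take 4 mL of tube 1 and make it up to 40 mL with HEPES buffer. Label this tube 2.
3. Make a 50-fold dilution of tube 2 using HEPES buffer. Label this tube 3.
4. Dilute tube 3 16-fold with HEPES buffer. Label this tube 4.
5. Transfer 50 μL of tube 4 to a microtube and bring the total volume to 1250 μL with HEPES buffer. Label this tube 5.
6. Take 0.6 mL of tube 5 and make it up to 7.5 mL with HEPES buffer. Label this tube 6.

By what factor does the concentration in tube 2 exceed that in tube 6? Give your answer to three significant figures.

Step 1: 25-fold → factor 25
Step 2: 4 mL brought to 40 mL → factor 40/4 = 10
Step 3: 50-fold → factor 50
Step 4: 16-fold → factor 16
Step 5: 50 μL brought to 1250 μL → factor 1250/50 = 25
Step 6: 0.6 mL brought to 7.5 mL → factor 7.5/0.6 = 12.5
Dilution factor to tube 2 = 250; to tube 6 = 6.25 × 10^7
[tube 2]/[tube 6] = (factor to tube 6)/(factor to tube 2) = 6.25 × 10^7/250 = 2.50 × 10^5

2.50 × 10^5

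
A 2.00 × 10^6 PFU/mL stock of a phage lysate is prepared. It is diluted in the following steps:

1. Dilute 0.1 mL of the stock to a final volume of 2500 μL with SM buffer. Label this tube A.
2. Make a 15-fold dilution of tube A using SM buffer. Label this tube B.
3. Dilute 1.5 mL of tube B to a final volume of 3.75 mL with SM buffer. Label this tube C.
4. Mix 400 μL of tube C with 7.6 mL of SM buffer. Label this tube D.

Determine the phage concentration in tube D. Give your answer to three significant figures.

107 PFU/mL

Step 1: 0.1 mL brought to 2500 μL → factor 2.5/0.1 = 25
Step 2: 15-fold → factor 15
Step 3: 1.5 mL brought to 3.75 mL → factor 3.75/1.5 = 2.5
Step 4: 400 μL + 7.6 mL = 8000 μL total → factor 8000/400 = 20
Overall dilution factor = 25 × 15 × 2.5 × 20 = 18750
Final = 2.00 × 10^6 PFU/mL / 18750 = 107 PFU/mL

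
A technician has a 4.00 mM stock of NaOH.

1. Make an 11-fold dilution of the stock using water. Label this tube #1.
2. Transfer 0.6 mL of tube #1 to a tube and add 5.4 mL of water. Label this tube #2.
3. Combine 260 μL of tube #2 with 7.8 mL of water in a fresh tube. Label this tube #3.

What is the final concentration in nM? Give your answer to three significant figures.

Step 1: 11-fold → factor 11
Step 2: 0.6 mL + 5.4 mL = 6 mL total → factor 6/0.6 = 10
Step 3: 260 μL + 7.8 mL = 8060 μL total → factor 8060/260 = 31
Overall dilution factor = 11 × 10 × 31 = 3410
Final = 4.00 mM / 3410 = 0.001173 mM = 1.17 × 10^3 nM

1.17 × 10^3 nM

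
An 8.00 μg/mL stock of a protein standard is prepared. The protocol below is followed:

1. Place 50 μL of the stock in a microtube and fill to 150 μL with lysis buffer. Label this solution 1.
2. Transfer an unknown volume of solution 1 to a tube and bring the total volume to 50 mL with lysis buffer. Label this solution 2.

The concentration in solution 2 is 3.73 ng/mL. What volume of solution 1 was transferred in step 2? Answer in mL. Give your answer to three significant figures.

Step 1: 50 μL brought to 150 μL → factor 150/50 = 3
Step 2: v brought to 50 mL → factor = 50 mL/v
Product of known-step factors = 3
Overall factor = 8.00 μg/mL / (3.73 ng/mL) = 2144.8
Step-2 factor = 2144.8 / 3 = 714.92
v = 50 mL / 714.92 = 0.0699 mL

0.0699 mL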